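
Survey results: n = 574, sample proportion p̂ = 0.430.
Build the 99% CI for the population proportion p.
(0.377, 0.483)

Proportion CI:
SE = √(p̂(1-p̂)/n) = √(0.430 · 0.570 / 574) = 0.02066

z* = 2.576
Margin = z* · SE = 2.576 · 0.02066 = 0.0532

CI: 0.430 ± 0.0532 = (0.377, 0.483)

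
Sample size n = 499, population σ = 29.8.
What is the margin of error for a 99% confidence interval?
Margin of error = 3.44

Margin of error = z* · σ/√n
= 2.576 · 29.8/√499
= 2.576 · 29.8/22.3383
= 3.44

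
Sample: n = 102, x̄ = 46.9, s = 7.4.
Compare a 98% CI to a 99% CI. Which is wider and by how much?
99% CI is wider by 0.39

df = 101
98% CI: t* = 2.364, (45.17, 48.63), width = 2 · t* · s/√n = 3.46
99% CI: t* = 2.625, (44.98, 48.82), width = 2 · t* · s/√n = 3.85

The 99% CI is wider by 3.85 - 3.46 = 0.39.
Higher confidence requires a wider interval.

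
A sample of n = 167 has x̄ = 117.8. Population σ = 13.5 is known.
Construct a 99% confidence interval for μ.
(115.11, 120.49)

z-interval (σ known):
z* = 2.576 for 99% confidence

Margin of error = z* · σ/√n = 2.576 · 13.5/√167 = 2.69

CI: (117.8 - 2.69, 117.8 + 2.69) = (115.11, 120.49)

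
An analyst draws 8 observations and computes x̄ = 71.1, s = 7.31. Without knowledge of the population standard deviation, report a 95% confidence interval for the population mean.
(64.99, 77.21)

t-interval (σ unknown):
df = n - 1 = 7
t* = 2.365 for 95% confidence

Margin of error = t* · s/√n = 2.365 · 7.31/√8 = 6.11

CI: (64.99, 77.21)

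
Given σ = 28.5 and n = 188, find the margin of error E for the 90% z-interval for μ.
Margin of error = 3.42

Margin of error = z* · σ/√n
= 1.645 · 28.5/√188
= 1.645 · 28.5/13.7113
= 3.42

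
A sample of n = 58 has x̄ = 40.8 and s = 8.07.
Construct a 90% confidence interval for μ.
(39.03, 42.57)

t-interval (σ unknown):
df = n - 1 = 57
t* = 1.672 for 90% confidence

Margin of error = t* · s/√n = 1.672 · 8.07/√58 = 1.77

CI: (39.03, 42.57)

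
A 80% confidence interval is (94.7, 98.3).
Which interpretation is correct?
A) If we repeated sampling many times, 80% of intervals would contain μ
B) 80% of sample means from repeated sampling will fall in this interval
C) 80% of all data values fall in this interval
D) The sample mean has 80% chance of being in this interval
A

A) Correct — this is the frequentist long-run coverage interpretation.
B) Wrong — coverage applies to intervals containing μ, not to future x̄ values.
C) Wrong — a CI is about the parameter μ, not individual data values.
D) Wrong — x̄ is observed and sits in the interval by construction.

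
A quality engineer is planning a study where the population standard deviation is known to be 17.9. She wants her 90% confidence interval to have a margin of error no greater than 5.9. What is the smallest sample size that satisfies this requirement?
n ≥ 25

For margin E ≤ 5.9:
n ≥ (z* · σ / E)²
n ≥ (1.645 · 17.9 / 5.9)²
n ≥ 24.91

Minimum n = 25 (rounding up)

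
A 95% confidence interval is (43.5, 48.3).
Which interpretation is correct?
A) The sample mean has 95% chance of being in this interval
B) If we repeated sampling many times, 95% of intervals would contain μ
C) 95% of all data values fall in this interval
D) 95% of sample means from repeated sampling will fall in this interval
B

A) Wrong — x̄ is observed and sits in the interval by construction.
B) Correct — this is the frequentist long-run coverage interpretation.
C) Wrong — a CI is about the parameter μ, not individual data values.
D) Wrong — coverage applies to intervals containing μ, not to future x̄ values.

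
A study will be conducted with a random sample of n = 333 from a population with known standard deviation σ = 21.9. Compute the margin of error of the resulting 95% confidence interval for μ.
Margin of error = 2.35

Margin of error = z* · σ/√n
= 1.960 · 21.9/√333
= 1.960 · 21.9/18.2483
= 2.35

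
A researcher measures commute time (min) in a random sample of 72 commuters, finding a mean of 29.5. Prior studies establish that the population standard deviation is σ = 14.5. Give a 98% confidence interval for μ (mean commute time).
(25.53, 33.47)

z-interval (σ known):
z* = 2.326 for 98% confidence

Margin of error = z* · σ/√n = 2.326 · 14.5/√72 = 3.97

CI: (29.5 - 3.97, 29.5 + 3.97) = (25.53, 33.47)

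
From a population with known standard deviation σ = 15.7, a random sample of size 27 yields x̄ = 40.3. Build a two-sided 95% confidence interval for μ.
(34.38, 46.22)

z-interval (σ known):
z* = 1.960 for 95% confidence

Margin of error = z* · σ/√n = 1.960 · 15.7/√27 = 5.92

CI: (40.3 - 5.92, 40.3 + 5.92) = (34.38, 46.22)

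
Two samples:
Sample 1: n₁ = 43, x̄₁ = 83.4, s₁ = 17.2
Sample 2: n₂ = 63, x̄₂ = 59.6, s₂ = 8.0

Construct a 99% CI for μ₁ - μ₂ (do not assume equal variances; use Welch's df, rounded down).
(16.30, 31.30)

Difference: x̄₁ - x̄₂ = 23.80
SE = √(s₁²/n₁ + s₂²/n₂) = √(17.2²/43 + 8.0²/63) = 2.8100
df = 54.51 → 54 (Welch–Satterthwaite, rounded down)
t* = 2.670

CI: 23.80 ± 2.670 · 2.8100 = 23.80 ± 7.50 = (16.30, 31.30)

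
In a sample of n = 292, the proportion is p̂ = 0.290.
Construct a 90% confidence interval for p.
(0.246, 0.334)

Proportion CI:
SE = √(p̂(1-p̂)/n) = √(0.290 · 0.710 / 292) = 0.02655

z* = 1.645
Margin = z* · SE = 1.645 · 0.02655 = 0.0437

CI: 0.290 ± 0.0437 = (0.246, 0.334)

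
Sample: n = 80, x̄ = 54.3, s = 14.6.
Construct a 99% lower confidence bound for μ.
μ ≥ 50.42

Lower bound (one-sided):
t* = 2.374 (one-sided for 99%)
Lower bound = x̄ - t* · s/√n = 54.3 - 2.374 · 14.6/√80 = 50.42

We are 99% confident that μ ≥ 50.42.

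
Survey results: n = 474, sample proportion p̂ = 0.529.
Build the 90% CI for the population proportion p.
(0.491, 0.567)

Proportion CI:
SE = √(p̂(1-p̂)/n) = √(0.529 · 0.471 / 474) = 0.02293

z* = 1.645
Margin = z* · SE = 1.645 · 0.02293 = 0.0377

CI: 0.529 ± 0.0377 = (0.491, 0.567)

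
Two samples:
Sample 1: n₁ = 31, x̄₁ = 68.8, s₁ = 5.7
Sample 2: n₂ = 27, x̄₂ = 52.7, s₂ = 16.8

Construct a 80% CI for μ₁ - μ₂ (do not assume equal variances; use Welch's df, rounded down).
(11.66, 20.54)

Difference: x̄₁ - x̄₂ = 16.10
SE = √(s₁²/n₁ + s₂²/n₂) = √(5.7²/31 + 16.8²/27) = 3.3914
df = 31.20 → 31 (Welch–Satterthwaite, rounded down)
t* = 1.309

CI: 16.10 ± 1.309 · 3.3914 = 16.10 ± 4.44 = (11.66, 20.54)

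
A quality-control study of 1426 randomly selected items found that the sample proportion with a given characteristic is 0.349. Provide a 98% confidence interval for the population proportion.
(0.320, 0.378)

Proportion CI:
SE = √(p̂(1-p̂)/n) = √(0.349 · 0.651 / 1426) = 0.01262

z* = 2.326
Margin = z* · SE = 2.326 · 0.01262 = 0.0294

CI: 0.349 ± 0.0294 = (0.320, 0.378)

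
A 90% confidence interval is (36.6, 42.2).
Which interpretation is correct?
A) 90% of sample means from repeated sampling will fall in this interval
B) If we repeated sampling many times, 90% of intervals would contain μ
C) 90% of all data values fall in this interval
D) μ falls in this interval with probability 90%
B

A) Wrong — coverage applies to intervals containing μ, not to future x̄ values.
B) Correct — this is the frequentist long-run coverage interpretation.
C) Wrong — a CI is about the parameter μ, not individual data values.
D) Wrong — μ is fixed; the randomness lives in the interval, not in μ.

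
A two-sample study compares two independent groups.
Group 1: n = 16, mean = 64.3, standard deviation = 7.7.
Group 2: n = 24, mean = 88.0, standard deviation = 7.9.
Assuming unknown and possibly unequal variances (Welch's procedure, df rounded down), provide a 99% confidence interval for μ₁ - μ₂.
(-30.58, -16.82)

Difference: x̄₁ - x̄₂ = -23.70
SE = √(s₁²/n₁ + s₂²/n₂) = √(7.7²/16 + 7.9²/24) = 2.5112
df = 32.88 → 32 (Welch–Satterthwaite, rounded down)
t* = 2.738

CI: -23.70 ± 2.738 · 2.5112 = -23.70 ± 6.88 = (-30.58, -16.82)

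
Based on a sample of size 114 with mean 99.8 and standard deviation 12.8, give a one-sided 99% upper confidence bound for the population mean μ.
μ ≤ 102.63

Upper bound (one-sided):
t* = 2.360 (one-sided for 99%)
Upper bound = x̄ + t* · s/√n = 99.8 + 2.360 · 12.8/√114 = 102.63

We are 99% confident that μ ≤ 102.63.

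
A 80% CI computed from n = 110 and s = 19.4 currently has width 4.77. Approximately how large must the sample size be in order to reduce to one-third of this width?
n ≈ 990

CI width ∝ 1/√n
To reduce width by factor 3, need √n to grow by 3 → need 3² = 9 times as many samples.

Current: n = 110, width = 4.77
New: n = 990, width ≈ 1.58

Width reduced by factor of 4.77/1.58 = 3.02.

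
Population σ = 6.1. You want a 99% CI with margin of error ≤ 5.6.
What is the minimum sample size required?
n ≥ 8

For margin E ≤ 5.6:
n ≥ (z* · σ / E)²
n ≥ (2.576 · 6.1 / 5.6)²
n ≥ 7.87

Minimum n = 8 (rounding up)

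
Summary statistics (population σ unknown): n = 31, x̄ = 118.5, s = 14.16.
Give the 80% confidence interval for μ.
(115.17, 121.83)

t-interval (σ unknown):
df = n - 1 = 30
t* = 1.310 for 80% confidence

Margin of error = t* · s/√n = 1.310 · 14.16/√31 = 3.33

CI: (115.17, 121.83)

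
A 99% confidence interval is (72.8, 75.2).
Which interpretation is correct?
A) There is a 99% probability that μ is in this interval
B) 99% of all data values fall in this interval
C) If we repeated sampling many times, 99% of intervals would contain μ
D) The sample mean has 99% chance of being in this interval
C

A) Wrong — μ is fixed; the randomness lives in the interval, not in μ.
B) Wrong — a CI is about the parameter μ, not individual data values.
C) Correct — this is the frequentist long-run coverage interpretation.
D) Wrong — x̄ is observed and sits in the interval by construction.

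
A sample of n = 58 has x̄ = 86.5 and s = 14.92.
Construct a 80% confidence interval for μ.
(83.96, 89.04)

t-interval (σ unknown):
df = n - 1 = 57
t* = 1.297 for 80% confidence

Margin of error = t* · s/√n = 1.297 · 14.92/√58 = 2.54

CI: (83.96, 89.04)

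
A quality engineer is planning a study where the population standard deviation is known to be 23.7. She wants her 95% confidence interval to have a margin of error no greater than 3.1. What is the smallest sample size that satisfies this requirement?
n ≥ 225

For margin E ≤ 3.1:
n ≥ (z* · σ / E)²
n ≥ (1.960 · 23.7 / 3.1)²
n ≥ 224.54

Minimum n = 225 (rounding up)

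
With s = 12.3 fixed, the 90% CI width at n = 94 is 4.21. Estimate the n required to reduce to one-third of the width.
n ≈ 846

CI width ∝ 1/√n
To reduce width by factor 3, need √n to grow by 3 → need 3² = 9 times as many samples.

Current: n = 94, width = 4.21
New: n = 846, width ≈ 1.39

Width reduced by factor of 4.21/1.39 = 3.03.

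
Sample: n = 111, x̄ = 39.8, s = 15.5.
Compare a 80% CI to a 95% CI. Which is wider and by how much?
95% CI is wider by 2.04

df = 110
80% CI: t* = 1.289, (37.90, 41.70), width = 2 · t* · s/√n = 3.79
95% CI: t* = 1.982, (36.88, 42.72), width = 2 · t* · s/√n = 5.83

The 95% CI is wider by 5.83 - 3.79 = 2.04.
Higher confidence requires a wider interval.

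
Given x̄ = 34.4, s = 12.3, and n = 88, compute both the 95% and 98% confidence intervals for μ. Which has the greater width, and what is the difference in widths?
98% CI is wider by 1.01

df = 87
95% CI: t* = 1.988, (31.79, 37.01), width = 2 · t* · s/√n = 5.21
98% CI: t* = 2.370, (31.29, 37.51), width = 2 · t* · s/√n = 6.22

The 98% CI is wider by 6.22 - 5.21 = 1.01.
Higher confidence requires a wider interval.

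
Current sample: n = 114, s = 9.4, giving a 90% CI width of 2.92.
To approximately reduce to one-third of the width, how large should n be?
n ≈ 1026

CI width ∝ 1/√n
To reduce width by factor 3, need √n to grow by 3 → need 3² = 9 times as many samples.

Current: n = 114, width = 2.92
New: n = 1026, width ≈ 0.97

Width reduced by factor of 2.92/0.97 = 3.01.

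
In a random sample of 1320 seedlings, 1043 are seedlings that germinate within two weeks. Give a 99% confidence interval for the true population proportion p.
(0.761, 0.819)

Proportion CI:
p̂ = 1043/1320 = 0.79015
SE = √(p̂(1-p̂)/n) = √(0.79015 · 0.20985 / 1320) = 0.01121

z* = 2.576
Margin = z* · SE = 2.576 · 0.01121 = 0.0289

CI: 0.79015 ± 0.0289 = (0.761, 0.819)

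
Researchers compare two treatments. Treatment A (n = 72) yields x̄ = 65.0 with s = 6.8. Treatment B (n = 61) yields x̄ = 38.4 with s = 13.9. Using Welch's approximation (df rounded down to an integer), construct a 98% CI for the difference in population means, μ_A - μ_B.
(21.97, 31.23)

Difference: x̄₁ - x̄₂ = 26.60
SE = √(s₁²/n₁ + s₂²/n₂) = √(6.8²/72 + 13.9²/61) = 1.9518
df = 83.88 → 83 (Welch–Satterthwaite, rounded down)
t* = 2.372

CI: 26.60 ± 2.372 · 1.9518 = 26.60 ± 4.63 = (21.97, 31.23)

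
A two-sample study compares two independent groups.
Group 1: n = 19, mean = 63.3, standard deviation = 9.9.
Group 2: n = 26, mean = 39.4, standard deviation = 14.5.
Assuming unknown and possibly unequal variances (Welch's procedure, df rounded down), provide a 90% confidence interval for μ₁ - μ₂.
(17.78, 30.02)

Difference: x̄₁ - x̄₂ = 23.90
SE = √(s₁²/n₁ + s₂²/n₂) = √(9.9²/19 + 14.5²/26) = 3.6394
df = 42.85 → 42 (Welch–Satterthwaite, rounded down)
t* = 1.682

CI: 23.90 ± 1.682 · 3.6394 = 23.90 ± 6.12 = (17.78, 30.02)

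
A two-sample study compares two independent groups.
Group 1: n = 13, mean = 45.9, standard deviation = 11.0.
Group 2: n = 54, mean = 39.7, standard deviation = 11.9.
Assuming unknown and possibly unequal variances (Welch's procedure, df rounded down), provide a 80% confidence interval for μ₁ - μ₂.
(1.61, 10.79)

Difference: x̄₁ - x̄₂ = 6.20
SE = √(s₁²/n₁ + s₂²/n₂) = √(11.0²/13 + 11.9²/54) = 3.4540
df = 19.37 → 19 (Welch–Satterthwaite, rounded down)
t* = 1.328

CI: 6.20 ± 1.328 · 3.4540 = 6.20 ± 4.59 = (1.61, 10.79)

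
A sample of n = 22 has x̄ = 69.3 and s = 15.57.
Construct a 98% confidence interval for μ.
(60.94, 77.66)

t-interval (σ unknown):
df = n - 1 = 21
t* = 2.518 for 98% confidence

Margin of error = t* · s/√n = 2.518 · 15.57/√22 = 8.36

CI: (60.94, 77.66)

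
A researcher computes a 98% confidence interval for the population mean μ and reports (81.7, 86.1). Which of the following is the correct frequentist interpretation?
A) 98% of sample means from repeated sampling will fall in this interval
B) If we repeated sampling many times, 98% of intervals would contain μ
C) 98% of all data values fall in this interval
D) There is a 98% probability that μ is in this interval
B

A) Wrong — coverage applies to intervals containing μ, not to future x̄ values.
B) Correct — this is the frequentist long-run coverage interpretation.
C) Wrong — a CI is about the parameter μ, not individual data values.
D) Wrong — μ is fixed; the randomness lives in the interval, not in μ.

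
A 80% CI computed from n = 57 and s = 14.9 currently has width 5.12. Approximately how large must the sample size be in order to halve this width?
n ≈ 228

CI width ∝ 1/√n
To reduce width by factor 2, need √n to grow by 2 → need 2² = 4 times as many samples.

Current: n = 57, width = 5.12
New: n = 228, width ≈ 2.54

Width reduced by factor of 5.12/2.54 = 2.02.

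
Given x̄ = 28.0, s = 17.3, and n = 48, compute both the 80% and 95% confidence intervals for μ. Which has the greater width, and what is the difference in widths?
95% CI is wider by 3.56

df = 47
80% CI: t* = 1.300, (24.75, 31.25), width = 2 · t* · s/√n = 6.49
95% CI: t* = 2.012, (22.98, 33.02), width = 2 · t* · s/√n = 10.05

The 95% CI is wider by 10.05 - 6.49 = 3.56.
Higher confidence requires a wider interval.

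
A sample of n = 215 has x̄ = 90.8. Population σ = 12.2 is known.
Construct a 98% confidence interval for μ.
(88.86, 92.74)

z-interval (σ known):
z* = 2.326 for 98% confidence

Margin of error = z* · σ/√n = 2.326 · 12.2/√215 = 1.94

CI: (90.8 - 1.94, 90.8 + 1.94) = (88.86, 92.74)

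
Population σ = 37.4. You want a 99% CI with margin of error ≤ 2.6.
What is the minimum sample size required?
n ≥ 1374

For margin E ≤ 2.6:
n ≥ (z* · σ / E)²
n ≥ (2.576 · 37.4 / 2.6)²
n ≥ 1373.06

Minimum n = 1374 (rounding up)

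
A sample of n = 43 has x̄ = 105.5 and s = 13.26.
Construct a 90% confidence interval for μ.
(102.10, 108.90)

t-interval (σ unknown):
df = n - 1 = 42
t* = 1.682 for 90% confidence

Margin of error = t* · s/√n = 1.682 · 13.26/√43 = 3.40

CI: (102.10, 108.90)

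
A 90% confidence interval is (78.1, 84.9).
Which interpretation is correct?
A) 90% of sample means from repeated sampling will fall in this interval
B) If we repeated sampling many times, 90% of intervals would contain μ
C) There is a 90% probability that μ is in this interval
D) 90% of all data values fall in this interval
B

A) Wrong — coverage applies to intervals containing μ, not to future x̄ values.
B) Correct — this is the frequentist long-run coverage interpretation.
C) Wrong — μ is fixed; the randomness lives in the interval, not in μ.
D) Wrong — a CI is about the parameter μ, not individual data values.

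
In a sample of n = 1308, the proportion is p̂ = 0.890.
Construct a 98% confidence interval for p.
(0.870, 0.910)

Proportion CI:
SE = √(p̂(1-p̂)/n) = √(0.890 · 0.110 / 1308) = 0.00865

z* = 2.326
Margin = z* · SE = 2.326 · 0.00865 = 0.0201

CI: 0.890 ± 0.0201 = (0.870, 0.910)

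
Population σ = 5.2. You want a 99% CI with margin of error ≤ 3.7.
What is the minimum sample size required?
n ≥ 14

For margin E ≤ 3.7:
n ≥ (z* · σ / E)²
n ≥ (2.576 · 5.2 / 3.7)²
n ≥ 13.11

Minimum n = 14 (rounding up)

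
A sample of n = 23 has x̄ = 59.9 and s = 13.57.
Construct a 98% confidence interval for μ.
(52.80, 67.00)

t-interval (σ unknown):
df = n - 1 = 22
t* = 2.508 for 98% confidence

Margin of error = t* · s/√n = 2.508 · 13.57/√23 = 7.10

CI: (52.80, 67.00)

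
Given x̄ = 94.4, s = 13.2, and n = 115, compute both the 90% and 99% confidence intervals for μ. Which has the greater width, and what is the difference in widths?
99% CI is wider by 2.37

df = 114
90% CI: t* = 1.658, (92.36, 96.44), width = 2 · t* · s/√n = 4.08
99% CI: t* = 2.620, (91.18, 97.62), width = 2 · t* · s/√n = 6.45

The 99% CI is wider by 6.45 - 4.08 = 2.37.
Higher confidence requires a wider interval.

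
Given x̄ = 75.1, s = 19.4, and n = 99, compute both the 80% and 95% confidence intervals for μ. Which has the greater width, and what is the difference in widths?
95% CI is wider by 2.71

df = 98
80% CI: t* = 1.290, (72.58, 77.62), width = 2 · t* · s/√n = 5.03
95% CI: t* = 1.984, (71.23, 78.97), width = 2 · t* · s/√n = 7.74

The 95% CI is wider by 7.74 - 5.03 = 2.71.
Higher confidence requires a wider interval.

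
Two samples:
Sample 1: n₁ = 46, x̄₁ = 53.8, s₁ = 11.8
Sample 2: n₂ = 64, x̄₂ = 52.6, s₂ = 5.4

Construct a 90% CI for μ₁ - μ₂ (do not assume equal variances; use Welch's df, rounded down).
(-1.92, 4.32)

Difference: x̄₁ - x̄₂ = 1.20
SE = √(s₁²/n₁ + s₂²/n₂) = √(11.8²/46 + 5.4²/64) = 1.8662
df = 58.62 → 58 (Welch–Satterthwaite, rounded down)
t* = 1.672

CI: 1.20 ± 1.672 · 1.8662 = 1.20 ± 3.12 = (-1.92, 4.32)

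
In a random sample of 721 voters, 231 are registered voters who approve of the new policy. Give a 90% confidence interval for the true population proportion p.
(0.292, 0.349)

Proportion CI:
p̂ = 231/721 = 0.32039
SE = √(p̂(1-p̂)/n) = √(0.32039 · 0.67961 / 721) = 0.01738

z* = 1.645
Margin = z* · SE = 1.645 · 0.01738 = 0.0286

CI: 0.32039 ± 0.0286 = (0.292, 0.349)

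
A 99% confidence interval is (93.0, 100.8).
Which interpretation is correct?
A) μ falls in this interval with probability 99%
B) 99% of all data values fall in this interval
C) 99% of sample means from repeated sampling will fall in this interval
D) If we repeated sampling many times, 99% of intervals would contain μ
D

A) Wrong — μ is fixed; the randomness lives in the interval, not in μ.
B) Wrong — a CI is about the parameter μ, not individual data values.
C) Wrong — coverage applies to intervals containing μ, not to future x̄ values.
D) Correct — this is the frequentist long-run coverage interpretation.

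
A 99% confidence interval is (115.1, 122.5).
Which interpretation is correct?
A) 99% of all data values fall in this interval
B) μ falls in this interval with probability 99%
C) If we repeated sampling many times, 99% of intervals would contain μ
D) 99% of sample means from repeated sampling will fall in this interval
C

A) Wrong — a CI is about the parameter μ, not individual data values.
B) Wrong — μ is fixed; the randomness lives in the interval, not in μ.
C) Correct — this is the frequentist long-run coverage interpretation.
D) Wrong — coverage applies to intervals containing μ, not to future x̄ values.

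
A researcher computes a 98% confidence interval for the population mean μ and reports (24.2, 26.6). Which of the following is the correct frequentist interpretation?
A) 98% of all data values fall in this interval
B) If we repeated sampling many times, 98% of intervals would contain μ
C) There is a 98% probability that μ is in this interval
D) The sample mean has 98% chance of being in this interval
B

A) Wrong — a CI is about the parameter μ, not individual data values.
B) Correct — this is the frequentist long-run coverage interpretation.
C) Wrong — μ is fixed; the randomness lives in the interval, not in μ.
D) Wrong — x̄ is observed and sits in the interval by construction.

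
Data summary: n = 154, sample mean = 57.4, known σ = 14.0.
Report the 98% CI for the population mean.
(54.78, 60.02)

z-interval (σ known):
z* = 2.326 for 98% confidence

Margin of error = z* · σ/√n = 2.326 · 14.0/√154 = 2.62

CI: (57.4 - 2.62, 57.4 + 2.62) = (54.78, 60.02)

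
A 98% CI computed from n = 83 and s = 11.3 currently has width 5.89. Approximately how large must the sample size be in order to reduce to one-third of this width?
n ≈ 747

CI width ∝ 1/√n
To reduce width by factor 3, need √n to grow by 3 → need 3² = 9 times as many samples.

Current: n = 83, width = 5.89
New: n = 747, width ≈ 1.93

Width reduced by factor of 5.89/1.93 = 3.05.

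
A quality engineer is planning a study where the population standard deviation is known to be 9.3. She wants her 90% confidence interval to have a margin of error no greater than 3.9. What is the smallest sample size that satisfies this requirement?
n ≥ 16

For margin E ≤ 3.9:
n ≥ (z* · σ / E)²
n ≥ (1.645 · 9.3 / 3.9)²
n ≥ 15.39

Minimum n = 16 (rounding up)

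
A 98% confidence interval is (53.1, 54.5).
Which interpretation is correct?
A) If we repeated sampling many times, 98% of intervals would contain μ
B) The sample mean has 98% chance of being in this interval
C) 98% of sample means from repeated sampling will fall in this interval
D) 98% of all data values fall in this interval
A

A) Correct — this is the frequentist long-run coverage interpretation.
B) Wrong — x̄ is observed and sits in the interval by construction.
C) Wrong — coverage applies to intervals containing μ, not to future x̄ values.
D) Wrong — a CI is about the parameter μ, not individual data values.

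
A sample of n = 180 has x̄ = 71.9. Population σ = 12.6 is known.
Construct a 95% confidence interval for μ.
(70.06, 73.74)

z-interval (σ known):
z* = 1.960 for 95% confidence

Margin of error = z* · σ/√n = 1.960 · 12.6/√180 = 1.84

CI: (71.9 - 1.84, 71.9 + 1.84) = (70.06, 73.74)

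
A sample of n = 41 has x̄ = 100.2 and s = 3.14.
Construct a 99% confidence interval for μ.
(98.87, 101.53)

t-interval (σ unknown):
df = n - 1 = 40
t* = 2.704 for 99% confidence

Margin of error = t* · s/√n = 2.704 · 3.14/√41 = 1.33

CI: (98.87, 101.53)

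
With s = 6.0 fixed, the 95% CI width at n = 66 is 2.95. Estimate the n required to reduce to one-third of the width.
n ≈ 594

CI width ∝ 1/√n
To reduce width by factor 3, need √n to grow by 3 → need 3² = 9 times as many samples.

Current: n = 66, width = 2.95
New: n = 594, width ≈ 0.97

Width reduced by factor of 2.95/0.97 = 3.04.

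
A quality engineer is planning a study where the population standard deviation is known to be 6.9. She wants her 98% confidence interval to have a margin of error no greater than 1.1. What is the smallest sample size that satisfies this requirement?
n ≥ 213

For margin E ≤ 1.1:
n ≥ (z* · σ / E)²
n ≥ (2.326 · 6.9 / 1.1)²
n ≥ 212.88

Minimum n = 213 (rounding up)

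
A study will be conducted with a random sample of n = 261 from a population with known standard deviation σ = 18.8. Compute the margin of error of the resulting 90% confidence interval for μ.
Margin of error = 1.91

Margin of error = z* · σ/√n
= 1.645 · 18.8/√261
= 1.645 · 18.8/16.1555
= 1.91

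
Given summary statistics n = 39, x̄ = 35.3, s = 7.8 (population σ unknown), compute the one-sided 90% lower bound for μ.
μ ≥ 33.67

Lower bound (one-sided):
t* = 1.304 (one-sided for 90%)
Lower bound = x̄ - t* · s/√n = 35.3 - 1.304 · 7.8/√39 = 33.67

We are 90% confident that μ ≥ 33.67.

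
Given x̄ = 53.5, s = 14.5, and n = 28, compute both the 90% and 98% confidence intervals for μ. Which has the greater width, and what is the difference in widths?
98% CI is wider by 4.22

df = 27
90% CI: t* = 1.703, (48.83, 58.17), width = 2 · t* · s/√n = 9.33
98% CI: t* = 2.473, (46.72, 60.28), width = 2 · t* · s/√n = 13.55

The 98% CI is wider by 13.55 - 9.33 = 4.22.
Higher confidence requires a wider interval.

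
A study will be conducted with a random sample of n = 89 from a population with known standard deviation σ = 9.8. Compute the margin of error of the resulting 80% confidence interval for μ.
Margin of error = 1.33

Margin of error = z* · σ/√n
= 1.282 · 9.8/√89
= 1.282 · 9.8/9.4340
= 1.33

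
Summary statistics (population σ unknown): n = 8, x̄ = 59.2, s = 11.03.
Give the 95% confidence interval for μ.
(49.98, 68.42)

t-interval (σ unknown):
df = n - 1 = 7
t* = 2.365 for 95% confidence

Margin of error = t* · s/√n = 2.365 · 11.03/√8 = 9.22

CI: (49.98, 68.42)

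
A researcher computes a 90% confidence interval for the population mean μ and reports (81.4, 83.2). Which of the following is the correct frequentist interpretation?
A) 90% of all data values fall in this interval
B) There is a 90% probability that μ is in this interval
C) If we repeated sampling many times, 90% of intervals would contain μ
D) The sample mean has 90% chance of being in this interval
C

A) Wrong — a CI is about the parameter μ, not individual data values.
B) Wrong — μ is fixed; the randomness lives in the interval, not in μ.
C) Correct — this is the frequentist long-run coverage interpretation.
D) Wrong — x̄ is observed and sits in the interval by construction.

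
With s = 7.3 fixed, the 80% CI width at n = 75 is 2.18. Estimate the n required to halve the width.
n ≈ 300

CI width ∝ 1/√n
To reduce width by factor 2, need √n to grow by 2 → need 2² = 4 times as many samples.

Current: n = 75, width = 2.18
New: n = 300, width ≈ 1.08

Width reduced by factor of 2.18/1.08 = 2.02.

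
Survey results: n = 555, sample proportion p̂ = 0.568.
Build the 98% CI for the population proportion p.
(0.519, 0.617)

Proportion CI:
SE = √(p̂(1-p̂)/n) = √(0.568 · 0.432 / 555) = 0.02103

z* = 2.326
Margin = z* · SE = 2.326 · 0.02103 = 0.0489

CI: 0.568 ± 0.0489 = (0.519, 0.617)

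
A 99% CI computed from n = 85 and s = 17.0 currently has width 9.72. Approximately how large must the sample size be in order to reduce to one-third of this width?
n ≈ 765

CI width ∝ 1/√n
To reduce width by factor 3, need √n to grow by 3 → need 3² = 9 times as many samples.

Current: n = 85, width = 9.72
New: n = 765, width ≈ 3.17

Width reduced by factor of 9.72/3.17 = 3.07.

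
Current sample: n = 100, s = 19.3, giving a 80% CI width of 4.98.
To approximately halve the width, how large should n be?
n ≈ 400

CI width ∝ 1/√n
To reduce width by factor 2, need √n to grow by 2 → need 2² = 4 times as many samples.

Current: n = 100, width = 4.98
New: n = 400, width ≈ 2.48

Width reduced by factor of 4.98/2.48 = 2.01.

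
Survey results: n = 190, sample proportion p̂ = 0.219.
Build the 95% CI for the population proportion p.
(0.160, 0.278)

Proportion CI:
SE = √(p̂(1-p̂)/n) = √(0.219 · 0.781 / 190) = 0.03000

z* = 1.960
Margin = z* · SE = 1.960 · 0.03000 = 0.0588

CI: 0.219 ± 0.0588 = (0.160, 0.278)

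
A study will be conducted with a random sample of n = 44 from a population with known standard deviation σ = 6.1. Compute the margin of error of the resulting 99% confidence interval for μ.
Margin of error = 2.37

Margin of error = z* · σ/√n
= 2.576 · 6.1/√44
= 2.576 · 6.1/6.6332
= 2.37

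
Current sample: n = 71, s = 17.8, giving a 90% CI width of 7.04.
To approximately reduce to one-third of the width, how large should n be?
n ≈ 639

CI width ∝ 1/√n
To reduce width by factor 3, need √n to grow by 3 → need 3² = 9 times as many samples.

Current: n = 71, width = 7.04
New: n = 639, width ≈ 2.32

Width reduced by factor of 7.04/2.32 = 3.03.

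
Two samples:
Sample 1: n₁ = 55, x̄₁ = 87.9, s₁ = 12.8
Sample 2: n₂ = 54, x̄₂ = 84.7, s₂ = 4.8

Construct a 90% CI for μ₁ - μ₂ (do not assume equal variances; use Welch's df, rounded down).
(0.12, 6.28)

Difference: x̄₁ - x̄₂ = 3.20
SE = √(s₁²/n₁ + s₂²/n₂) = √(12.8²/55 + 4.8²/54) = 1.8454
df = 69.13 → 69 (Welch–Satterthwaite, rounded down)
t* = 1.667

CI: 3.20 ± 1.667 · 1.8454 = 3.20 ± 3.08 = (0.12, 6.28)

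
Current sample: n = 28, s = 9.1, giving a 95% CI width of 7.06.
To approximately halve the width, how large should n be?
n ≈ 112

CI width ∝ 1/√n
To reduce width by factor 2, need √n to grow by 2 → need 2² = 4 times as many samples.

Current: n = 28, width = 7.06
New: n = 112, width ≈ 3.41

Width reduced by factor of 7.06/3.41 = 2.07.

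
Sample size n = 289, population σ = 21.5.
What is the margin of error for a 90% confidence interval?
Margin of error = 2.08

Margin of error = z* · σ/√n
= 1.645 · 21.5/√289
= 1.645 · 21.5/17.0000
= 2.08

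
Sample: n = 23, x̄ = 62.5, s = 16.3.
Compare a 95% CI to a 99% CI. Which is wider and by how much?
99% CI is wider by 5.06

df = 22
95% CI: t* = 2.074, (55.45, 69.55), width = 2 · t* · s/√n = 14.10
99% CI: t* = 2.819, (52.92, 72.08), width = 2 · t* · s/√n = 19.16

The 99% CI is wider by 19.16 - 14.10 = 5.06.
Higher confidence requires a wider interval.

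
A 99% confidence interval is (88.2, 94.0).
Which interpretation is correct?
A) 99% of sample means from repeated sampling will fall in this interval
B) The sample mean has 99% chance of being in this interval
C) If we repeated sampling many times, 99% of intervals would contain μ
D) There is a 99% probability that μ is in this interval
C

A) Wrong — coverage applies to intervals containing μ, not to future x̄ values.
B) Wrong — x̄ is observed and sits in the interval by construction.
C) Correct — this is the frequentist long-run coverage interpretation.
D) Wrong — μ is fixed; the randomness lives in the interval, not in μ.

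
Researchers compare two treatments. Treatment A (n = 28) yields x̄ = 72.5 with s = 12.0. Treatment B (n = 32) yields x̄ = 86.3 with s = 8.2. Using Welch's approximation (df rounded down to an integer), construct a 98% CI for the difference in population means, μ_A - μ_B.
(-20.29, -7.31)

Difference: x̄₁ - x̄₂ = -13.80
SE = √(s₁²/n₁ + s₂²/n₂) = √(12.0²/28 + 8.2²/32) = 2.6915
df = 46.77 → 46 (Welch–Satterthwaite, rounded down)
t* = 2.410

CI: -13.80 ± 2.410 · 2.6915 = -13.80 ± 6.49 = (-20.29, -7.31)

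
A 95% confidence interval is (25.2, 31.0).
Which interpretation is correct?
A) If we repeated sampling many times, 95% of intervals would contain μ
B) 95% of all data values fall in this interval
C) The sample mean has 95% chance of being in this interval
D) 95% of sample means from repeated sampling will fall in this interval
A

A) Correct — this is the frequentist long-run coverage interpretation.
B) Wrong — a CI is about the parameter μ, not individual data values.
C) Wrong — x̄ is observed and sits in the interval by construction.
D) Wrong — coverage applies to intervals containing μ, not to future x̄ values.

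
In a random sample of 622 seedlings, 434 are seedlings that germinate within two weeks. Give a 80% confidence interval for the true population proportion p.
(0.674, 0.721)

Proportion CI:
p̂ = 434/622 = 0.69775
SE = √(p̂(1-p̂)/n) = √(0.69775 · 0.30225 / 622) = 0.01841

z* = 1.282
Margin = z* · SE = 1.282 · 0.01841 = 0.0236

CI: 0.69775 ± 0.0236 = (0.674, 0.721)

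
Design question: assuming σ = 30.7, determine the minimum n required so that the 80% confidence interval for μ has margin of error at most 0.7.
n ≥ 3162

For margin E ≤ 0.7:
n ≥ (z* · σ / E)²
n ≥ (1.282 · 30.7 / 0.7)²
n ≥ 3161.23

Minimum n = 3162 (rounding up)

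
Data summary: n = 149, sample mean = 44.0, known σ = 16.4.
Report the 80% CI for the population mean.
(42.28, 45.72)

z-interval (σ known):
z* = 1.282 for 80% confidence

Margin of error = z* · σ/√n = 1.282 · 16.4/√149 = 1.72

CI: (44.0 - 1.72, 44.0 + 1.72) = (42.28, 45.72)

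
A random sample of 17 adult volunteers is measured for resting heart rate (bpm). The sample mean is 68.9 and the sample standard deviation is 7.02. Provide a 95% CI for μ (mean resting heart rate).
(65.29, 72.51)

t-interval (σ unknown):
df = n - 1 = 16
t* = 2.120 for 95% confidence

Margin of error = t* · s/√n = 2.120 · 7.02/√17 = 3.61

CI: (65.29, 72.51)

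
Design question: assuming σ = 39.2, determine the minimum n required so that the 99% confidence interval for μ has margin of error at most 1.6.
n ≥ 3984

For margin E ≤ 1.6:
n ≥ (z* · σ / E)²
n ≥ (2.576 · 39.2 / 1.6)²
n ≥ 3983.12

Minimum n = 3984 (rounding up)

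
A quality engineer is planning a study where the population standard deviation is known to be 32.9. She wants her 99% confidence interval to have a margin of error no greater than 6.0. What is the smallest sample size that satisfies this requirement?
n ≥ 200

For margin E ≤ 6.0:
n ≥ (z* · σ / E)²
n ≥ (2.576 · 32.9 / 6.0)²
n ≥ 199.52

Minimum n = 200 (rounding up)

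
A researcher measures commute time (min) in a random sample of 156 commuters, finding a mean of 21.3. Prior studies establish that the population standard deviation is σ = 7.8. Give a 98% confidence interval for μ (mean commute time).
(19.85, 22.75)

z-interval (σ known):
z* = 2.326 for 98% confidence

Margin of error = z* · σ/√n = 2.326 · 7.8/√156 = 1.45

CI: (21.3 - 1.45, 21.3 + 1.45) = (19.85, 22.75)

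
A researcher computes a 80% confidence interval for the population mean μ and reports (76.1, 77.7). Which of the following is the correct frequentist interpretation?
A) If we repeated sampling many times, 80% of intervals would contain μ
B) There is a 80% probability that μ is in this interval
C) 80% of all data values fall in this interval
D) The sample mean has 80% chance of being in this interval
A

A) Correct — this is the frequentist long-run coverage interpretation.
B) Wrong — μ is fixed; the randomness lives in the interval, not in μ.
C) Wrong — a CI is about the parameter μ, not individual data values.
D) Wrong — x̄ is observed and sits in the interval by construction.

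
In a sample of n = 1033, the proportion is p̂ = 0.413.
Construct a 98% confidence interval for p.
(0.377, 0.449)

Proportion CI:
SE = √(p̂(1-p̂)/n) = √(0.413 · 0.587 / 1033) = 0.01532

z* = 2.326
Margin = z* · SE = 2.326 · 0.01532 = 0.0356

CI: 0.413 ± 0.0356 = (0.377, 0.449)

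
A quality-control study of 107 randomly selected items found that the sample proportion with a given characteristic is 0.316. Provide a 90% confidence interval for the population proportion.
(0.242, 0.390)

Proportion CI:
SE = √(p̂(1-p̂)/n) = √(0.316 · 0.684 / 107) = 0.04494

z* = 1.645
Margin = z* · SE = 1.645 · 0.04494 = 0.0739

CI: 0.316 ± 0.0739 = (0.242, 0.390)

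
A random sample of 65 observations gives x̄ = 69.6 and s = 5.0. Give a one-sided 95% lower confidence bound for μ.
μ ≥ 68.56

Lower bound (one-sided):
t* = 1.669 (one-sided for 95%)
Lower bound = x̄ - t* · s/√n = 69.6 - 1.669 · 5.0/√65 = 68.56

We are 95% confident that μ ≥ 68.56.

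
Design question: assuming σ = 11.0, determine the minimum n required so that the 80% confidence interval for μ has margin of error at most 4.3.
n ≥ 11

For margin E ≤ 4.3:
n ≥ (z* · σ / E)²
n ≥ (1.282 · 11.0 / 4.3)²
n ≥ 10.76

Minimum n = 11 (rounding up)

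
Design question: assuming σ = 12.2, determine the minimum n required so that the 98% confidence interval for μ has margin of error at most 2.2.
n ≥ 167

For margin E ≤ 2.2:
n ≥ (z* · σ / E)²
n ≥ (2.326 · 12.2 / 2.2)²
n ≥ 166.38

Minimum n = 167 (rounding up)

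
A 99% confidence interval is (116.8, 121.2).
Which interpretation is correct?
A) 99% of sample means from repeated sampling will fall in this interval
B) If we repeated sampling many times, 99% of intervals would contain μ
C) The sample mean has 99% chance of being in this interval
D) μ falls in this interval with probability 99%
B

A) Wrong — coverage applies to intervals containing μ, not to future x̄ values.
B) Correct — this is the frequentist long-run coverage interpretation.
C) Wrong — x̄ is observed and sits in the interval by construction.
D) Wrong — μ is fixed; the randomness lives in the interval, not in μ.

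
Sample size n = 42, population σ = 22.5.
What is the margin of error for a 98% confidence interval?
Margin of error = 8.08

Margin of error = z* · σ/√n
= 2.326 · 22.5/√42
= 2.326 · 22.5/6.4807
= 8.08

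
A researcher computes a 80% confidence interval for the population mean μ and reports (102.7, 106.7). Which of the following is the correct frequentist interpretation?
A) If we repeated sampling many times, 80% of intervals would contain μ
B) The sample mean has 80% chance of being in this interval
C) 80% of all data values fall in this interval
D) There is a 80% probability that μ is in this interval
A

A) Correct — this is the frequentist long-run coverage interpretation.
B) Wrong — x̄ is observed and sits in the interval by construction.
C) Wrong — a CI is about the parameter μ, not individual data values.
D) Wrong — μ is fixed; the randomness lives in the interval, not in μ.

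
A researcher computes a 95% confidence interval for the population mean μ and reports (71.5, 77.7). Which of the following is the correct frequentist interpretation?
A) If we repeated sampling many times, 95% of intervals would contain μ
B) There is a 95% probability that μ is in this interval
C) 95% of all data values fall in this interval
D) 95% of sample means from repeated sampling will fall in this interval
A

A) Correct — this is the frequentist long-run coverage interpretation.
B) Wrong — μ is fixed; the randomness lives in the interval, not in μ.
C) Wrong — a CI is about the parameter μ, not individual data values.
D) Wrong — coverage applies to intervals containing μ, not to future x̄ values.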